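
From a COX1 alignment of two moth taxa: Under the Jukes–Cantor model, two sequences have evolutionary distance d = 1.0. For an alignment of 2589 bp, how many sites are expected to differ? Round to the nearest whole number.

1430

Invert JC69: p = (3/4)(1 − e^(−4d/3)) = 0.75 × (1 − e^(-1.333333)) = 0.75 × (1 − 0.263597) = 0.552302.
Expected differing sites = pL ≈ 0.552302 × 2589 = 1429.909878 ≈ 1430.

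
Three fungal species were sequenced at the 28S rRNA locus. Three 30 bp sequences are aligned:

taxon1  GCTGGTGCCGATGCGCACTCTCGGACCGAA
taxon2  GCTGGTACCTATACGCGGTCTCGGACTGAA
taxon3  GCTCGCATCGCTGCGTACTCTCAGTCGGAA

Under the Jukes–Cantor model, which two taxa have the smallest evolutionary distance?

taxon1 and taxon2

taxon1–taxon2: 6/30 differ, p = 0.200, d = 0.233.
taxon1–taxon3: 9/30 differ, p = 0.300, d = 0.383.
taxon2–taxon3: 12/30 differ, p = 0.400, d = 0.572.
The smallest distance is between taxon1 and taxon2.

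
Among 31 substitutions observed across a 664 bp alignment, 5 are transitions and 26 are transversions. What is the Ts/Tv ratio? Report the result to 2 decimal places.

0.19

R = 5/26 = 0.192307… ≈ 0.19 (to 2 d.p.).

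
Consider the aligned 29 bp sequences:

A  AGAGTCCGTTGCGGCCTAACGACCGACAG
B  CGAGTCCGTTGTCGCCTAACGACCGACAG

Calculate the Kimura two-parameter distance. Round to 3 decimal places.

Of 29 sites, 1 differences are transitions and 2 are transversions, so P = 1/29 ≈ 0.034483 and Q = 2/29 ≈ 0.068966.
Under the Kimura two-parameter model, d = −½ ln(1 − 2P − Q) − ¼ ln(1 − 2Q).
1 − 2P − Q = 0.862068, giving −½ ln(0.862068) = 0.074211.
1 − 2Q = 0.862068, giving −¼ ln(0.862068) = 0.037105.
d = 0.074211 + 0.037105 = 0.111316.

0.111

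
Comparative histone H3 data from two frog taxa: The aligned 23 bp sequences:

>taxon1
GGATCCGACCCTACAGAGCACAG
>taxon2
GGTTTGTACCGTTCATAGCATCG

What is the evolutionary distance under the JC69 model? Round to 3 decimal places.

The sequences differ at 9 of 23 sites (3, 5, 6, 7, 11, 13, 16, 21, 22), so p = 9/23 ≈ 0.391304.
d = −(3/4) ln(1 − 4p/3) = −0.75 ln(1 − 0.521739) = −0.75 ln(0.478261)
  = −0.75 × (-0.737599) = 0.553199 substitutions/site.

0.553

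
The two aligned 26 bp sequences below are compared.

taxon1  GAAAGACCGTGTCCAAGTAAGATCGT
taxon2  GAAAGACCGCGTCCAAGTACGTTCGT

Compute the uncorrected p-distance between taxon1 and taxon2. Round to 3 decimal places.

0.115

The sequences differ at 3 of 26 positions (sites 10, 20, 22).
p = 3/26 = 0.115384… ≈ 0.115 (to 3 d.p.).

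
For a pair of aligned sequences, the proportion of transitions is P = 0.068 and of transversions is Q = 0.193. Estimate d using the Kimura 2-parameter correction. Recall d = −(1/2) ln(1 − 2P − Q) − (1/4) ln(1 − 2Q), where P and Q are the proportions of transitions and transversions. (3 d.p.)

0.321

Under the Kimura two-parameter model, d = −½ ln(1 − 2P − Q) − ¼ ln(1 − 2Q).
1 − 2P − Q = 0.671, giving −½ ln(0.671) = 0.199493.
1 − 2Q = 0.614, giving −¼ ln(0.614) = 0.121940.
d = 0.199493 + 0.121940 = 0.321433.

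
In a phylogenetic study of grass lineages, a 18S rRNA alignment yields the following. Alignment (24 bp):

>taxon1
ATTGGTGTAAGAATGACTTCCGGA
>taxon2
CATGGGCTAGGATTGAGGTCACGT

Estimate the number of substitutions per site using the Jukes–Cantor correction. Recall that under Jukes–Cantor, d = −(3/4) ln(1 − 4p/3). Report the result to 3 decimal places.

0.708

The sequences differ at 11 of 24 sites, so p = 11/24 ≈ 0.458333.
d = −(3/4) ln(1 − 4p/3) = −0.75 ln(1 − 0.611111) = −0.75 ln(0.388889)
  = −0.75 × (-0.944461) = 0.708346 substitutions/site.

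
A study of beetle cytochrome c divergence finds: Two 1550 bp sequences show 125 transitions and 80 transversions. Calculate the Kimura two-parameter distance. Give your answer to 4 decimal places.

0.1469

P = 125/1550 ≈ 0.080645 and Q = 80/1550 ≈ 0.051613.
Under the Kimura two-parameter model, d = −½ ln(1 − 2P − Q) − ¼ ln(1 − 2Q).
1 − 2P − Q = 0.787097, giving −½ ln(0.787097) = 0.119702.
1 − 2Q = 0.896774, giving −¼ ln(0.896774) = 0.027238.
d = 0.119702 + 0.027238 = 0.146940.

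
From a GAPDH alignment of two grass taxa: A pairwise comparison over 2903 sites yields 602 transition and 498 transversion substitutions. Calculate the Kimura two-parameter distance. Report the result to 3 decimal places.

0.546

P = 602/2903 ≈ 0.207372 and Q = 498/2903 ≈ 0.171547.
Under the Kimura two-parameter model, d = −½ ln(1 − 2P − Q) − ¼ ln(1 − 2Q).
1 − 2P − Q = 0.413709, giving −½ ln(0.413709) = 0.441296.
1 − 2Q = 0.656906, giving −¼ ln(0.656906) = 0.105054.
d = 0.441296 + 0.105054 = 0.546350.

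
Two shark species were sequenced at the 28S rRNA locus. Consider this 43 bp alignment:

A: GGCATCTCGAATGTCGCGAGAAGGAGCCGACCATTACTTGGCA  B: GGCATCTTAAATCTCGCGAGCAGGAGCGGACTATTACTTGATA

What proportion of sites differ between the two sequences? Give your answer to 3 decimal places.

0.186

The sequences differ at 8 of 43 positions (sites 8, 9, 13, 21, 28, 32, 41, 42).
p = 8/43 = 0.186046… ≈ 0.186 (to 3 d.p.).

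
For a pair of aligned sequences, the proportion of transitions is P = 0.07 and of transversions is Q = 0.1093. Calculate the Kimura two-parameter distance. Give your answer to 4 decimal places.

0.2050

Under the Kimura two-parameter model, d = −½ ln(1 − 2P − Q) − ¼ ln(1 − 2Q).
1 − 2P − Q = 0.7507, giving −½ ln(0.7507) = 0.143375.
1 − 2Q = 0.7814, giving −¼ ln(0.7814) = 0.061667.
d = 0.143375 + 0.061667 = 0.205042.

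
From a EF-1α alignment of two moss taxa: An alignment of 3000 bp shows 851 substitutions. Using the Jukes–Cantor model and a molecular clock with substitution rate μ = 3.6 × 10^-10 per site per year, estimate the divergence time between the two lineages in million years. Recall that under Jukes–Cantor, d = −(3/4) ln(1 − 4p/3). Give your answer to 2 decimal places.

494.97

p = 851/3000 ≈ 0.283667.
d = −(3/4) ln(1 − 4p/3) = −0.75 ln(1 − 0.378223) = −0.75 ln(0.621777)
  = −0.75 × (-0.475174) = 0.356381 substitutions/site.
Under a molecular clock d = 2μt, so t = d/(2μ) = 0.356381 / (2 × 3.6 × 10^-10) = 494.97 million years.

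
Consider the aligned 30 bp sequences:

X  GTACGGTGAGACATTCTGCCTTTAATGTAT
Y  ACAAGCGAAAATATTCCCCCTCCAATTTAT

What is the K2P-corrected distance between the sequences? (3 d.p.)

0.703

Of 30 sites, 8 differences are transitions and 5 are transversions, so P = 8/30 ≈ 0.266667 and Q = 5/30 ≈ 0.166667.
Under the Kimura two-parameter model, d = −½ ln(1 − 2P − Q) − ¼ ln(1 − 2Q).
1 − 2P − Q = 0.299999, giving −½ ln(0.299999) = 0.601988.
1 − 2Q = 0.666666, giving −¼ ln(0.666666) = 0.101367.
d = 0.601988 + 0.101367 = 0.703355.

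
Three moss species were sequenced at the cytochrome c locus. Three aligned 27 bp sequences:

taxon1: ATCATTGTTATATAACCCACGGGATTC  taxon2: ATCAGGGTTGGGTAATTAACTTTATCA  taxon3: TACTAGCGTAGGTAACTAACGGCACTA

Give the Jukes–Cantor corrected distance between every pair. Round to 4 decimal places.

d(taxon1,taxon2) = 0.7704, d(taxon1,taxon3) = 0.8817, d(taxon2,taxon3) = 0.7704

taxon1–taxon2: 13/27 sites differ → p ≈ 0.481481, d = −0.75 ln(1 − 0.641975) = 0.770364 ≈ 0.7704.
taxon1–taxon3: 14/27 sites differ → p ≈ 0.518519, d = −0.75 ln(1 − 0.691359) = 0.881682 ≈ 0.8817.
taxon2–taxon3: 13/27 sites differ → p ≈ 0.481481, d = −0.75 ln(1 − 0.641975) = 0.770364 ≈ 0.7704.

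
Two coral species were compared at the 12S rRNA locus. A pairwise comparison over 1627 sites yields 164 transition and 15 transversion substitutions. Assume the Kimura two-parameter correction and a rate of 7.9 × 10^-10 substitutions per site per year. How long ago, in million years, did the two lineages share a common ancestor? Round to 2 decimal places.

P = 164/1627 ≈ 0.100799 and Q = 15/1627 ≈ 0.009219.
Under the Kimura two-parameter model, d = −½ ln(1 − 2P − Q) − ¼ ln(1 − 2Q).
1 − 2P − Q = 0.789183, giving −½ ln(0.789183) = 0.118379.
1 − 2Q = 0.981562, giving −¼ ln(0.981562) = 0.004653.
d = 0.118379 + 0.004653 = 0.123032.
Under a molecular clock d = 2μt, so t = d/(2μ) = 0.123032 / (2 × 7.9 × 10^-10) = 77.87 million years.

77.87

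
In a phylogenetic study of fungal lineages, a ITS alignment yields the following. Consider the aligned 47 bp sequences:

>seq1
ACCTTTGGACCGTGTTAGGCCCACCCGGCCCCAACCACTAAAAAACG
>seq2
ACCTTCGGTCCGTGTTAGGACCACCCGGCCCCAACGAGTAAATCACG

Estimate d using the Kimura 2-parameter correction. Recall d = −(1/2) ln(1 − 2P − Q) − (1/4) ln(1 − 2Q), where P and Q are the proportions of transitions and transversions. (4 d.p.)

Of 47 sites, 1 differences are transitions and 6 are transversions, so P = 1/47 ≈ 0.021277 and Q = 6/47 ≈ 0.12766.
Under the Kimura two-parameter model, d = −½ ln(1 − 2P − Q) − ¼ ln(1 − 2Q).
1 − 2P − Q = 0.829786, giving −½ ln(0.829786) = 0.093294.
1 − 2Q = 0.74468, giving −¼ ln(0.74468) = 0.073700.
d = 0.093294 + 0.073700 = 0.166994.

0.1670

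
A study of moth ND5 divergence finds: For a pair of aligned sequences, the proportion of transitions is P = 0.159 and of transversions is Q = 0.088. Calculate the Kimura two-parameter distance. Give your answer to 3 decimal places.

0.309

Under the Kimura two-parameter model, d = −½ ln(1 − 2P − Q) − ¼ ln(1 − 2Q).
1 − 2P − Q = 0.594, giving −½ ln(0.594) = 0.260438.
1 − 2Q = 0.824, giving −¼ ln(0.824) = 0.048396.
d = 0.260438 + 0.048396 = 0.308834.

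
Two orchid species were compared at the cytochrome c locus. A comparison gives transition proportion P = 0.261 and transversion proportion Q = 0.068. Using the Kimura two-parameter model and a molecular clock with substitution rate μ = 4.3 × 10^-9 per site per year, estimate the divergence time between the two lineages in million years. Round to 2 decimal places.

56.09

Under the Kimura two-parameter model, d = −½ ln(1 − 2P − Q) − ¼ ln(1 − 2Q).
1 − 2P − Q = 0.41, giving −½ ln(0.41) = 0.445799.
1 − 2Q = 0.864, giving −¼ ln(0.864) = 0.036546.
d = 0.445799 + 0.036546 = 0.482345.
Under a molecular clock d = 2μt, so t = d/(2μ) = 0.482345 / (2 × 4.3 × 10^-9) = 56.09 million years.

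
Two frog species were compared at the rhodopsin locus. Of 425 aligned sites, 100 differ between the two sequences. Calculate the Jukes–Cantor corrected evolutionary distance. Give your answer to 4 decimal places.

0.2824

p = 100/425 ≈ 0.235294.
d = −(3/4) ln(1 − 4p/3) = −0.75 ln(1 − 0.313725) = −0.75 ln(0.686275)
  = −0.75 × (-0.376477) = 0.282358 substitutions/site.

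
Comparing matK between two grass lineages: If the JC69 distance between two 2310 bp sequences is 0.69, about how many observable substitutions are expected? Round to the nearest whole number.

Invert JC69: p = (3/4)(1 − e^(−4d/3)) = 0.75 × (1 − e^(-0.92)) = 0.75 × (1 − 0.398519) = 0.451111.
Expected differing sites = pL ≈ 0.451111 × 2310 = 1042.06641 ≈ 1042.

1042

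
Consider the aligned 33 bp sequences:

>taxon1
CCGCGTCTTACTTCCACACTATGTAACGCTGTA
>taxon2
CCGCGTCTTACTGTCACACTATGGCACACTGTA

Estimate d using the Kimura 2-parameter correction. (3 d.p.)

Of 33 sites, 2 differences are transitions and 3 are transversions, so P = 2/33 ≈ 0.060606 and Q = 3/33 ≈ 0.090909.
Under the Kimura two-parameter model, d = −½ ln(1 − 2P − Q) − ¼ ln(1 − 2Q).
1 − 2P − Q = 0.787879, giving −½ ln(0.787879) = 0.119205.
1 − 2Q = 0.818182, giving −¼ ln(0.818182) = 0.050168.
d = 0.119205 + 0.050168 = 0.169373.

0.169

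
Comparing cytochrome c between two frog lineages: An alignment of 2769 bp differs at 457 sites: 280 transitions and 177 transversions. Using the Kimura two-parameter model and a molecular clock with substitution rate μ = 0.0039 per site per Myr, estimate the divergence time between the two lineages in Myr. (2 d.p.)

P = 280/2769 ≈ 0.10112 and Q = 177/2769 ≈ 0.063922.
Under the Kimura two-parameter model, d = −½ ln(1 − 2P − Q) − ¼ ln(1 − 2Q).
1 − 2P − Q = 0.733838, giving −½ ln(0.733838) = 0.154733.
1 − 2Q = 0.872156, giving −¼ ln(0.872156) = 0.034197.
d = 0.154733 + 0.034197 = 0.188930.
Under a molecular clock d = 2μt, so t = d/(2μ) = 0.188930 / (2 × 0.0039) = 24.22 Myr.

24.22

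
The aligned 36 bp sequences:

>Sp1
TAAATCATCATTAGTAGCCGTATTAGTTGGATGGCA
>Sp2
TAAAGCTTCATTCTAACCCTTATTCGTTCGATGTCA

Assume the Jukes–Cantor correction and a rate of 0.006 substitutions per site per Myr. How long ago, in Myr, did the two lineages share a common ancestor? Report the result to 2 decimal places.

The sequences differ at 10 of 36 sites (5, 7, 13, 14, 15, 17, 20, 25, 29, 34), so p = 10/36 ≈ 0.277778.
d = −(3/4) ln(1 − 4p/3) = −0.75 ln(1 − 0.370371) = −0.75 ln(0.629629)
  = −0.75 × (-0.462625) = 0.346969 substitutions/site.
Under a molecular clock d = 2μt, so t = d/(2μ) = 0.346969 / (2 × 0.006) = 28.91 Myr.

28.91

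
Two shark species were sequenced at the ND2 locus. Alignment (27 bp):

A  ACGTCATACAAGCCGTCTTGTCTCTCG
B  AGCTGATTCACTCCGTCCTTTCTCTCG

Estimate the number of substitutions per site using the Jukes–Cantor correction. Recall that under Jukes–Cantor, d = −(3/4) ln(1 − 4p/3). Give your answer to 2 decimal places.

0.38

The sequences differ at 8 of 27 sites (2, 3, 5, 8, 11, 12, 18, 20), so p = 8/27 ≈ 0.296296.
d = −(3/4) ln(1 − 4p/3) = −0.75 ln(1 − 0.395061) = −0.75 ln(0.604939)
  = −0.75 × (-0.502628) = 0.376971 substitutions/site.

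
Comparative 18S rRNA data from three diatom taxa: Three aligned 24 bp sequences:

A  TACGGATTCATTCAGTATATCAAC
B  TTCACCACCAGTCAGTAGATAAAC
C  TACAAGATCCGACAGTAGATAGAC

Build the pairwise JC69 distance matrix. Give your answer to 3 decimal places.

A–B: 9/24 sites differ → p = 0.375, d = −0.75 ln(1 − 0.5) = 0.519860 ≈ 0.520.
A–C: 10/24 sites differ → p ≈ 0.416667, d = −0.75 ln(1 − 0.555556) = 0.608198 ≈ 0.608.
B–C: 7/24 sites differ → p ≈ 0.291667, d = −0.75 ln(1 − 0.388889) = 0.369358 ≈ 0.369.

d(A,B) = 0.520, d(A,C) = 0.608, d(B,C) = 0.369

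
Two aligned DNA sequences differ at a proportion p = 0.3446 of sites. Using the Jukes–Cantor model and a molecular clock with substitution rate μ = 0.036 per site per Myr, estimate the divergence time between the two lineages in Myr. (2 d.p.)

6.41

d = −(3/4) ln(1 − 4p/3) = −0.75 ln(1 − 0.459467) = −0.75 ln(0.540533)
  = −0.75 × (-0.615200) = 0.461400 substitutions/site.
Under a molecular clock d = 2μt, so t = d/(2μ) = 0.461400 / (2 × 0.036) = 6.41 Myr.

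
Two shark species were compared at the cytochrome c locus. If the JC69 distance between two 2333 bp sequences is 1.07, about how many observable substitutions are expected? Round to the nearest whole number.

1330

Invert JC69: p = (3/4)(1 − e^(−4d/3)) = 0.75 × (1 − e^(-1.426667)) = 0.75 × (1 − 0.240108) = 0.569919.
Expected differing sites = pL ≈ 0.569919 × 2333 = 1329.621027 ≈ 1330.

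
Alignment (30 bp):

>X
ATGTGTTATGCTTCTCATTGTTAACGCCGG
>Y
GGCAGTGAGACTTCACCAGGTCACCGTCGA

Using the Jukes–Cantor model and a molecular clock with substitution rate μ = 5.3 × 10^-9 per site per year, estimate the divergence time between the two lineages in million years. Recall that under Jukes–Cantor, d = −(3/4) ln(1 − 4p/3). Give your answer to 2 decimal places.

The sequences differ at 15 of 30 sites, so p = 15/30 = 0.5.
d = −(3/4) ln(1 − 4p/3) = −0.75 ln(1 − 0.666667) = −0.75 ln(0.333333)
  = −0.75 × (-1.098613) = 0.823960 substitutions/site.
Under a molecular clock d = 2μt, so t = d/(2μ) = 0.823960 / (2 × 5.3 × 10^-9) = 77.73 million years.

77.73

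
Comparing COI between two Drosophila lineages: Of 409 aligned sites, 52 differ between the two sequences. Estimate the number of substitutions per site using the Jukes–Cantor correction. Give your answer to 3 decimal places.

0.139

p = 52/409 ≈ 0.127139.
d = −(3/4) ln(1 − 4p/3) = −0.75 ln(1 − 0.169519) = −0.75 ln(0.830481)
  = −0.75 × (-0.185750) = 0.139313 substitutions/site.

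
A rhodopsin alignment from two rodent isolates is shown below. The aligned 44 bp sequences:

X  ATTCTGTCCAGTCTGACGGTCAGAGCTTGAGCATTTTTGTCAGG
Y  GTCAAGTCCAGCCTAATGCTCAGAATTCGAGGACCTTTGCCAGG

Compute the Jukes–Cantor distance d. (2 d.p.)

0.45

The sequences differ at 15 of 44 sites, so p = 15/44 ≈ 0.340909.
d = −(3/4) ln(1 − 4p/3) = −0.75 ln(1 − 0.454545) = −0.75 ln(0.545455)
  = −0.75 × (-0.606135) = 0.454601 substitutions/site.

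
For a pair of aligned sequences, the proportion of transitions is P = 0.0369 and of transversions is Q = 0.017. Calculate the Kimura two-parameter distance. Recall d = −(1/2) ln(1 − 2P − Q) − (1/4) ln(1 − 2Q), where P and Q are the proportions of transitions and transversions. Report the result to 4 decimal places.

0.0562

Under the Kimura two-parameter model, d = −½ ln(1 − 2P − Q) − ¼ ln(1 − 2Q).
1 − 2P − Q = 0.9092, giving −½ ln(0.9092) = 0.047595.
1 − 2Q = 0.966, giving −¼ ln(0.966) = 0.008648.
d = 0.047595 + 0.008648 = 0.056243.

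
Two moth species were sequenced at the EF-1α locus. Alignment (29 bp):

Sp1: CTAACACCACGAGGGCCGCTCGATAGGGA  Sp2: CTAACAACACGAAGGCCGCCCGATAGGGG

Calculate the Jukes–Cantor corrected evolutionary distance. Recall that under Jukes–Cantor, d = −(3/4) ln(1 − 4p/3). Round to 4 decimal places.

The sequences differ at 4 of 29 sites (7, 13, 20, 29), so p = 4/29 ≈ 0.137931.
d = −(3/4) ln(1 − 4p/3) = −0.75 ln(1 − 0.183908) = −0.75 ln(0.816092)
  = −0.75 × (-0.203228) = 0.152421 substitutions/site.

0.1524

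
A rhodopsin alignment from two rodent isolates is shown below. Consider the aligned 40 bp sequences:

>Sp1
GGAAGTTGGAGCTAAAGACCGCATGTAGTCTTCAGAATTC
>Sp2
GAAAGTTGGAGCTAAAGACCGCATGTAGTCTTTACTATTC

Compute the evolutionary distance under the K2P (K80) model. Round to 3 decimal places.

Of 40 sites, 2 differences are transitions and 2 are transversions, so P = 2/40 = 0.05 and Q = 2/40 = 0.05.
Under the Kimura two-parameter model, d = −½ ln(1 − 2P − Q) − ¼ ln(1 − 2Q).
1 − 2P − Q = 0.85, giving −½ ln(0.85) = 0.081259.
1 − 2Q = 0.9, giving −¼ ln(0.9) = 0.026340.
d = 0.081259 + 0.026340 = 0.107599.

0.108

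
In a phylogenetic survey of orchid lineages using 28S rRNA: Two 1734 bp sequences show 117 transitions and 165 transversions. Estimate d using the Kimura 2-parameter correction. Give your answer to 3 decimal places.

0.184

P = 117/1734 ≈ 0.067474 and Q = 165/1734 ≈ 0.095156.
Under the Kimura two-parameter model, d = −½ ln(1 − 2P − Q) − ¼ ln(1 − 2Q).
1 − 2P − Q = 0.769896, giving −½ ln(0.769896) = 0.130750.
1 − 2Q = 0.809688, giving −¼ ln(0.809688) = 0.052777.
d = 0.130750 + 0.052777 = 0.183527.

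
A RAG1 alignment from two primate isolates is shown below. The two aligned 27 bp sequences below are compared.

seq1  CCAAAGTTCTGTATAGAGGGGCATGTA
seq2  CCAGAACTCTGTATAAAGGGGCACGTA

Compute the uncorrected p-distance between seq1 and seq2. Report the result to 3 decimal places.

The sequences differ at 5 of 27 positions (sites 4, 6, 7, 16, 24).
p = 5/27 = 0.185185… ≈ 0.185 (to 3 d.p.).

0.185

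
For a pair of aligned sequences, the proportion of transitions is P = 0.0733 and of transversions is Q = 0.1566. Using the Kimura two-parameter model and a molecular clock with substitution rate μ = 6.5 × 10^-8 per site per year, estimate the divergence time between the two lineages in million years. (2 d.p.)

Under the Kimura two-parameter model, d = −½ ln(1 − 2P − Q) − ¼ ln(1 − 2Q).
1 − 2P − Q = 0.6968, giving −½ ln(0.6968) = 0.180628.
1 − 2Q = 0.6868, giving −¼ ln(0.6868) = 0.093928.
d = 0.180628 + 0.093928 = 0.274556.
Under a molecular clock d = 2μt, so t = d/(2μ) = 0.274556 / (2 × 6.5 × 10^-8) = 2.11 million years.

2.11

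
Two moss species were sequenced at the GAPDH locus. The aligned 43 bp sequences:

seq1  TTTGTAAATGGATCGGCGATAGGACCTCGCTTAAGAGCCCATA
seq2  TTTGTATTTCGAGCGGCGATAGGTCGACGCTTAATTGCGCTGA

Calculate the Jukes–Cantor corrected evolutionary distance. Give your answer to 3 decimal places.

The sequences differ at 12 of 43 sites, so p = 12/43 ≈ 0.27907.
d = −(3/4) ln(1 − 4p/3) = −0.75 ln(1 − 0.372093) = −0.75 ln(0.627907)
  = −0.75 × (-0.465363) = 0.349022 substitutions/site.

0.349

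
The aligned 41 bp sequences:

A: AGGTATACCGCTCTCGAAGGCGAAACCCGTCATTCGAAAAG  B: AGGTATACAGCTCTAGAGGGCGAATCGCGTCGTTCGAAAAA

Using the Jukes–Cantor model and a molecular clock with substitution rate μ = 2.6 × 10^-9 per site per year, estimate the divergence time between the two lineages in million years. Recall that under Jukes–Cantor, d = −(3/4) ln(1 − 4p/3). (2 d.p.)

37.26

The sequences differ at 7 of 41 sites (9, 15, 18, 25, 27, 32, 41), so p = 7/41 ≈ 0.170732.
d = −(3/4) ln(1 − 4p/3) = −0.75 ln(1 − 0.227643) = −0.75 ln(0.772357)
  = −0.75 × (-0.258308) = 0.193731 substitutions/site.
Under a molecular clock d = 2μt, so t = d/(2μ) = 0.193731 / (2 × 2.6 × 10^-9) = 37.26 million years.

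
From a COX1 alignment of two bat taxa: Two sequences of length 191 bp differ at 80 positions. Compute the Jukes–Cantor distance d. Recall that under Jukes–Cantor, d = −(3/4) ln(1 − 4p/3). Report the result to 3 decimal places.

p = 80/191 ≈ 0.418848.
d = −(3/4) ln(1 − 4p/3) = −0.75 ln(1 − 0.558464) = −0.75 ln(0.441536)
  = −0.75 × (-0.817496) = 0.613122 substitutions/site.

0.613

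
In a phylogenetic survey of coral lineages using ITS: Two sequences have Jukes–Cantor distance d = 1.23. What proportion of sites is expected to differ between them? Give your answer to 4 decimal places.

0.6045

p = (3/4)(1 − e^(−4d/3)) = 0.75 × (1 − e^(-1.64)) = 0.75 × (1 − 0.193980) = 0.604515.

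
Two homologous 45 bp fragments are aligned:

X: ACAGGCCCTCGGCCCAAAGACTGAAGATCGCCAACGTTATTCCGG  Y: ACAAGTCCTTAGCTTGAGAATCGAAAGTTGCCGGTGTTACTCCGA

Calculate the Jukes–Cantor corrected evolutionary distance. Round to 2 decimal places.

The sequences differ at 19 of 45 sites, so p = 19/45 ≈ 0.422222.
d = −(3/4) ln(1 − 4p/3) = −0.75 ln(1 − 0.562963) = −0.75 ln(0.437037)
  = −0.75 × (-0.827737) = 0.620803 substitutions/site.

0.62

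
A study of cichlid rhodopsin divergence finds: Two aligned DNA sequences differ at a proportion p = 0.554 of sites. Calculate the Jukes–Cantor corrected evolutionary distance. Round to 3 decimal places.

d = −(3/4) ln(1 − 4p/3) = −0.75 ln(1 − 0.738667) = −0.75 ln(0.261333)
  = −0.75 × (-1.341960) = 1.006470 substitutions/site.

1.006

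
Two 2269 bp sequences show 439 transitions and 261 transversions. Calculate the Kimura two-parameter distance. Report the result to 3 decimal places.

0.414

P = 439/2269 ≈ 0.193477 and Q = 261/2269 ≈ 0.115029.
Under the Kimura two-parameter model, d = −½ ln(1 − 2P − Q) − ¼ ln(1 − 2Q).
1 − 2P − Q = 0.498017, giving −½ ln(0.498017) = 0.348561.
1 − 2Q = 0.769942, giving −¼ ln(0.769942) = 0.065360.
d = 0.348561 + 0.065360 = 0.413921.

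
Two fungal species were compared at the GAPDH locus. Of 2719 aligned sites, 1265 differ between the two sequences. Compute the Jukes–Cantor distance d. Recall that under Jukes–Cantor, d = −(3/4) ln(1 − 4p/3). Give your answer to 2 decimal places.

0.73

p = 1265/2719 ≈ 0.465245.
d = −(3/4) ln(1 − 4p/3) = −0.75 ln(1 − 0.620327) = −0.75 ln(0.379673)
  = −0.75 × (-0.968445) = 0.726334 substitutions/site.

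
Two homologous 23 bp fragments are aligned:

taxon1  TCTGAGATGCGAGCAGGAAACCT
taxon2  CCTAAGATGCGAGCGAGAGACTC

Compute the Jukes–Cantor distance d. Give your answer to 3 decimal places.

0.390

The sequences differ at 7 of 23 sites (1, 4, 15, 16, 19, 22, 23), so p = 7/23 ≈ 0.304348.
d = −(3/4) ln(1 − 4p/3) = −0.75 ln(1 − 0.405797) = −0.75 ln(0.594203)
  = −0.75 × (-0.520534) = 0.390401 substitutions/site.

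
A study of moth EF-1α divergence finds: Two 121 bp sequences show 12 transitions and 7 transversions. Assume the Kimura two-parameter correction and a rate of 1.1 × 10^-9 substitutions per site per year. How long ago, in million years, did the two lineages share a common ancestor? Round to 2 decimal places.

P = 12/121 ≈ 0.099174 and Q = 7/121 ≈ 0.057851.
Under the Kimura two-parameter model, d = −½ ln(1 − 2P − Q) − ¼ ln(1 − 2Q).
1 − 2P − Q = 0.743801, giving −½ ln(0.743801) = 0.147991.
1 − 2Q = 0.884298, giving −¼ ln(0.884298) = 0.030740.
d = 0.147991 + 0.030740 = 0.178731.
Under a molecular clock d = 2μt, so t = d/(2μ) = 0.178731 / (2 × 1.1 × 10^-9) = 81.24 million years.

81.24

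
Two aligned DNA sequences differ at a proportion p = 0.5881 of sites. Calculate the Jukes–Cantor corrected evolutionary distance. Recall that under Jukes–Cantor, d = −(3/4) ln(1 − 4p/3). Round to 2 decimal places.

d = −(3/4) ln(1 − 4p/3) = −0.75 ln(1 − 0.784133) = −0.75 ln(0.215867)
  = −0.75 × (-1.533093) = 1.149820 substitutions/site.

1.15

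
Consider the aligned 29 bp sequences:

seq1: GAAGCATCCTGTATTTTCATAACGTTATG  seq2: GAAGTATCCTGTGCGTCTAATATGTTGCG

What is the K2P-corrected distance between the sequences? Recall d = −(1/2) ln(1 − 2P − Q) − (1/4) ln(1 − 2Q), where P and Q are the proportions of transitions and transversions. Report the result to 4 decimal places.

0.5903

Of 29 sites, 8 differences are transitions and 3 are transversions, so P = 8/29 ≈ 0.275862 and Q = 3/29 ≈ 0.103448.
Under the Kimura two-parameter model, d = −½ ln(1 − 2P − Q) − ¼ ln(1 − 2Q).
1 − 2P − Q = 0.344828, giving −½ ln(0.344828) = 0.532355.
1 − 2Q = 0.793104, giving −¼ ln(0.793104) = 0.057950.
d = 0.532355 + 0.057950 = 0.590305.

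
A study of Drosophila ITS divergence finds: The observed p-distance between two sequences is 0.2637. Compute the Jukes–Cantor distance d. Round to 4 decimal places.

d = −(3/4) ln(1 − 4p/3) = −0.75 ln(1 − 0.3516) = −0.75 ln(0.6484)
  = −0.75 × (-0.433247) = 0.324935 substitutions/site.

0.3249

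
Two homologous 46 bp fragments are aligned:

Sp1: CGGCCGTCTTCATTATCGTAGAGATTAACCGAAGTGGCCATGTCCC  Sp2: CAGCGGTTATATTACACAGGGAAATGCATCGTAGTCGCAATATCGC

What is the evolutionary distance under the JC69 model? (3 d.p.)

0.704

The sequences differ at 21 of 46 sites, so p = 21/46 ≈ 0.456522.
d = −(3/4) ln(1 − 4p/3) = −0.75 ln(1 − 0.608696) = −0.75 ln(0.391304)
  = −0.75 × (-0.938271) = 0.703703 substitutions/site.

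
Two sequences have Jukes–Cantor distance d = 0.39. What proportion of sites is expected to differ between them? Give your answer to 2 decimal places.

p = (3/4)(1 − e^(−4d/3)) = 0.75 × (1 − e^(-0.52)) = 0.75 × (1 − 0.594521) = 0.304109.

0.30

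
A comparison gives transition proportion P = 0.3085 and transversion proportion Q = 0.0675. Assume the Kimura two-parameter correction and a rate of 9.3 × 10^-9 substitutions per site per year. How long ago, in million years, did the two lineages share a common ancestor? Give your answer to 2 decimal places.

Under the Kimura two-parameter model, d = −½ ln(1 − 2P − Q) − ¼ ln(1 − 2Q).
1 − 2P − Q = 0.3155, giving −½ ln(0.3155) = 0.576798.
1 − 2Q = 0.865, giving −¼ ln(0.865) = 0.036256.
d = 0.576798 + 0.036256 = 0.613054.
Under a molecular clock d = 2μt, so t = d/(2μ) = 0.613054 / (2 × 9.3 × 10^-9) = 32.96 million years.

32.96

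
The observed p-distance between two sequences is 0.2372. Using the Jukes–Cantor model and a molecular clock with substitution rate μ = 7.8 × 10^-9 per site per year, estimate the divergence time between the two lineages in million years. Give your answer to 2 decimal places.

d = −(3/4) ln(1 − 4p/3) = −0.75 ln(1 − 0.316267) = −0.75 ln(0.683733)
  = −0.75 × (-0.380188) = 0.285141 substitutions/site.
Under a molecular clock d = 2μt, so t = d/(2μ) = 0.285141 / (2 × 7.8 × 10^-9) = 18.28 million years.

18.28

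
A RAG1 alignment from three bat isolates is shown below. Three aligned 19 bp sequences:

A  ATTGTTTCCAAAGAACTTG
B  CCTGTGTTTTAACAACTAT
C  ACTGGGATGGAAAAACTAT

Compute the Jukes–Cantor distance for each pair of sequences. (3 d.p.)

d(A,B) = 0.749, d(A,C) = 0.907, d(B,C) = 0.410

A–B: 9/19 sites differ → p ≈ 0.473684, d = −0.75 ln(1 − 0.631579) = 0.748897 ≈ 0.749.
A–C: 10/19 sites differ → p ≈ 0.526316, d = −0.75 ln(1 − 0.701755) = 0.907380 ≈ 0.907.
B–C: 6/19 sites differ → p ≈ 0.315789, d = −0.75 ln(1 − 0.421052) = 0.409907 ≈ 0.410.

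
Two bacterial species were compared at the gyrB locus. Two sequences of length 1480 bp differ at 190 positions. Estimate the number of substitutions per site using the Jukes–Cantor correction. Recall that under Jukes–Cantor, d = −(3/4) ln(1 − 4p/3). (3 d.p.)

0.141

p = 190/1480 ≈ 0.128378.
d = −(3/4) ln(1 − 4p/3) = −0.75 ln(1 − 0.171171) = −0.75 ln(0.828829)
  = −0.75 × (-0.187741) = 0.140806 substitutions/site.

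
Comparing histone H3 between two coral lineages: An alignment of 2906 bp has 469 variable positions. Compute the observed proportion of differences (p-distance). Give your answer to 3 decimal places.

0.161

p = 469/2906 = 0.161390… ≈ 0.161 (to 3 d.p.).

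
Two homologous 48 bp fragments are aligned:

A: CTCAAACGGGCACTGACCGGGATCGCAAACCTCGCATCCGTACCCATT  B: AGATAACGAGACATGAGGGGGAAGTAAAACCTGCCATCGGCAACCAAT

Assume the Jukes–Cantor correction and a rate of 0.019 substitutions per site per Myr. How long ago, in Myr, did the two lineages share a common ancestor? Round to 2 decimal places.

16.01

The sequences differ at 20 of 48 sites, so p = 20/48 ≈ 0.416667.
d = −(3/4) ln(1 − 4p/3) = −0.75 ln(1 − 0.555556) = −0.75 ln(0.444444)
  = −0.75 × (-0.810931) = 0.608198 substitutions/site.
Under a molecular clock d = 2μt, so t = d/(2μ) = 0.608198 / (2 × 0.019) = 16.01 Myr.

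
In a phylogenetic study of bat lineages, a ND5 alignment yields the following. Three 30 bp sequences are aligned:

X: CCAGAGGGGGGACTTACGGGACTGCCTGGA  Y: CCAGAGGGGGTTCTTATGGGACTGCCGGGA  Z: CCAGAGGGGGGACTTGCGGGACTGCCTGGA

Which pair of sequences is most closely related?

X–Y: 4/30 differ, p = 0.133, d = 0.147.
X–Z: 1/30 differ, p = 0.033, d = 0.034.
Y–Z: 5/30 differ, p = 0.167, d = 0.188.
The smallest distance is between X and Z.

X and Z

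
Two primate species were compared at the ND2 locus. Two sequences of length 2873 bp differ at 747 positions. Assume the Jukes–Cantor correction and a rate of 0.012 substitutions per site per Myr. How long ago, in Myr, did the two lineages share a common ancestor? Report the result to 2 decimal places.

13.30

p = 747/2873 ≈ 0.260007.
d = −(3/4) ln(1 − 4p/3) = −0.75 ln(1 − 0.346676) = −0.75 ln(0.653324)
  = −0.75 × (-0.425682) = 0.319262 substitutions/site.
Under a molecular clock d = 2μt, so t = d/(2μ) = 0.319262 / (2 × 0.012) = 13.30 Myr.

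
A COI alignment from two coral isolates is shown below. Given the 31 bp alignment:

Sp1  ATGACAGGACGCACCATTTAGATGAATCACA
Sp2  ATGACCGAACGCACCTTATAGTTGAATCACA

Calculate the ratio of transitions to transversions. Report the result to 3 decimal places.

Transitions are A↔G and C↔T; transversions are all other mismatches.
Transitions: 1. Transversions: 4.
R = 1/4 = 0.250.

0.250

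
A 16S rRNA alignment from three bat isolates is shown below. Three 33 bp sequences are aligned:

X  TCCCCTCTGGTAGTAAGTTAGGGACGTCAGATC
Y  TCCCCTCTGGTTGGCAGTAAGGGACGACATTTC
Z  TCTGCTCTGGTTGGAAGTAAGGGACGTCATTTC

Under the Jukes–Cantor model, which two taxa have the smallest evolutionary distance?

X–Y: 7/33 differ, p = 0.212, d = 0.249.
X–Z: 7/33 differ, p = 0.212, d = 0.249.
Y–Z: 4/33 differ, p = 0.121, d = 0.132.
The smallest distance is between Y and Z.

Y and Z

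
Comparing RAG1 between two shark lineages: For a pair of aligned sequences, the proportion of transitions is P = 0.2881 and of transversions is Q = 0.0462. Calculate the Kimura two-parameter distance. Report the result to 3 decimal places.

0.511

Under the Kimura two-parameter model, d = −½ ln(1 − 2P − Q) − ¼ ln(1 − 2Q).
1 − 2P − Q = 0.3776, giving −½ ln(0.3776) = 0.486960.
1 − 2Q = 0.9076, giving −¼ ln(0.9076) = 0.024238.
d = 0.486960 + 0.024238 = 0.511198.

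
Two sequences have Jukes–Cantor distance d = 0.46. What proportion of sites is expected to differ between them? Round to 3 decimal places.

p = (3/4)(1 − e^(−4d/3)) = 0.75 × (1 − e^(-0.613333)) = 0.75 × (1 − 0.541543) = 0.343843.

0.344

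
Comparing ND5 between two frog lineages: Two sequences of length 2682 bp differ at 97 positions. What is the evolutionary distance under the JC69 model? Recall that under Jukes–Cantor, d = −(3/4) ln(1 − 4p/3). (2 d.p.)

0.04

p = 97/2682 ≈ 0.036167.
d = −(3/4) ln(1 − 4p/3) = −0.75 ln(1 − 0.048223) = −0.75 ln(0.951777)
  = −0.75 × (-0.049425) = 0.037069 substitutions/site.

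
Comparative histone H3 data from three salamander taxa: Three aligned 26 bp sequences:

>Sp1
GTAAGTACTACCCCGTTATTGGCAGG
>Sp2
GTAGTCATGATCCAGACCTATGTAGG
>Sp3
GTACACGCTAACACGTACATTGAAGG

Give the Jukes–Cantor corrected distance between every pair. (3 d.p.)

Sp1–Sp2: 13/26 sites differ → p = 0.5, d = −0.75 ln(1 − 0.666667) = 0.823960 ≈ 0.824.
Sp1–Sp3: 11/26 sites differ → p ≈ 0.423077, d = −0.75 ln(1 − 0.564103) = 0.622762 ≈ 0.623.
Sp2–Sp3: 13/26 sites differ → p = 0.5, d = −0.75 ln(1 − 0.666667) = 0.823960 ≈ 0.824.

d(Sp1,Sp2) = 0.824, d(Sp1,Sp3) = 0.623, d(Sp2,Sp3) = 0.824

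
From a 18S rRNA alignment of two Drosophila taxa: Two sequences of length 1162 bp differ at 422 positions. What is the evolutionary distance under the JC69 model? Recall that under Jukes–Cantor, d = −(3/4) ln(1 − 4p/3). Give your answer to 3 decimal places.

0.497

p = 422/1162 ≈ 0.363167.
d = −(3/4) ln(1 − 4p/3) = −0.75 ln(1 − 0.484223) = −0.75 ln(0.515777)
  = −0.75 × (-0.662081) = 0.496561 substitutions/site.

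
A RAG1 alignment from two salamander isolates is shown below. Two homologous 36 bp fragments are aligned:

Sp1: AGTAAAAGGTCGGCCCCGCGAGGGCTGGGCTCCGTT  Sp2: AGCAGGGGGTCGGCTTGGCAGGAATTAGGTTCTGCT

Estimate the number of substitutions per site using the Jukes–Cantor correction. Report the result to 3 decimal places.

The sequences differ at 16 of 36 sites, so p = 16/36 ≈ 0.444444.
d = −(3/4) ln(1 − 4p/3) = −0.75 ln(1 − 0.592592) = −0.75 ln(0.407408)
  = −0.75 × (-0.897940) = 0.673455 substitutions/site.

0.673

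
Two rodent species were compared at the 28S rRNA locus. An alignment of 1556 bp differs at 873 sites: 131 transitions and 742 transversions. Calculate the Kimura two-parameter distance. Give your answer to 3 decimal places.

P = 131/1556 ≈ 0.08419 and Q = 742/1556 ≈ 0.476864.
Under the Kimura two-parameter model, d = −½ ln(1 − 2P − Q) − ¼ ln(1 − 2Q).
1 − 2P − Q = 0.354756, giving −½ ln(0.354756) = 0.518163.
1 − 2Q = 0.046272, giving −¼ ln(0.046272) = 0.768305.
d = 0.518163 + 0.768305 = 1.286468.

1.286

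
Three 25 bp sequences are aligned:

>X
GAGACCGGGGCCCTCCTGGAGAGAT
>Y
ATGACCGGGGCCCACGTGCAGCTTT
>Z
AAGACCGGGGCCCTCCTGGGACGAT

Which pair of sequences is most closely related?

X and Z

X–Y: 8/25 differ, p = 0.320, d = 0.417.
X–Z: 4/25 differ, p = 0.160, d = 0.180.
Y–Z: 8/25 differ, p = 0.320, d = 0.417.
The smallest distance is between X and Z.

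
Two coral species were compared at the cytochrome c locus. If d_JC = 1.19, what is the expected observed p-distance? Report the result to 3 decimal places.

p = (3/4)(1 − e^(−4d/3)) = 0.75 × (1 − e^(-1.586667)) = 0.75 × (1 − 0.204606) = 0.596546.

0.597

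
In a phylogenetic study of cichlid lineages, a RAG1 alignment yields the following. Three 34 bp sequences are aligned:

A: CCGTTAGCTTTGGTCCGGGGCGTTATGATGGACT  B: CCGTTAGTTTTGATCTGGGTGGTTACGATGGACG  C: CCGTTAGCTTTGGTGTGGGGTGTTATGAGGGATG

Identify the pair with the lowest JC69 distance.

A–B: 7/34 differ, p = 0.206, d = 0.241.
A–C: 6/34 differ, p = 0.176, d = 0.201.
B–C: 8/34 differ, p = 0.235, d = 0.282.
The smallest distance is between A and C.

A and C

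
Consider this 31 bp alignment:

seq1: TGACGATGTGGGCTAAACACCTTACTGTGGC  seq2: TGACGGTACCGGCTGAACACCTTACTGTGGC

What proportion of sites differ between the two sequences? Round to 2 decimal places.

The sequences differ at 5 of 31 positions (sites 6, 8, 9, 10, 15).
p = 5/31 = 0.161290… ≈ 0.16 (to 2 d.p.).

0.16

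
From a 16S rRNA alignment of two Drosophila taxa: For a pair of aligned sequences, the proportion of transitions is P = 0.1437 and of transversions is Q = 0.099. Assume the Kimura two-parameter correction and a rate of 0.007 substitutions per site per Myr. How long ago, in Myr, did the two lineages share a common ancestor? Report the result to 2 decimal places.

Under the Kimura two-parameter model, d = −½ ln(1 − 2P − Q) − ¼ ln(1 − 2Q).
1 − 2P − Q = 0.6136, giving −½ ln(0.6136) = 0.244206.
1 − 2Q = 0.802, giving −¼ ln(0.802) = 0.055162.
d = 0.244206 + 0.055162 = 0.299368.
Under a molecular clock d = 2μt, so t = d/(2μ) = 0.299368 / (2 × 0.007) = 21.38 Myr.

21.38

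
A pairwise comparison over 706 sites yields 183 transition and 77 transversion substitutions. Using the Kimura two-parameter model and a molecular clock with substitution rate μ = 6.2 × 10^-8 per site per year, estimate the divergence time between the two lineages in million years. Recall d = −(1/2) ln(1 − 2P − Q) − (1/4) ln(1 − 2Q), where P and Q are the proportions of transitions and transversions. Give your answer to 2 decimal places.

4.48

P = 183/706 ≈ 0.259207 and Q = 77/706 ≈ 0.109065.
Under the Kimura two-parameter model, d = −½ ln(1 − 2P − Q) − ¼ ln(1 − 2Q).
1 − 2P − Q = 0.372521, giving −½ ln(0.372521) = 0.493731.
1 − 2Q = 0.78187, giving −¼ ln(0.78187) = 0.061517.
d = 0.493731 + 0.061517 = 0.555248.
Under a molecular clock d = 2μt, so t = d/(2μ) = 0.555248 / (2 × 6.2 × 10^-8) = 4.48 million years.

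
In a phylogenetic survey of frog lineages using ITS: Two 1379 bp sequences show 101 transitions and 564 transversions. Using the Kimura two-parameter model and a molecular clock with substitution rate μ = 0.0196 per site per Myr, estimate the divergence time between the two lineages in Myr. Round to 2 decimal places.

P = 101/1379 ≈ 0.073241 and Q = 564/1379 ≈ 0.408992.
Under the Kimura two-parameter model, d = −½ ln(1 − 2P − Q) − ¼ ln(1 − 2Q).
1 − 2P − Q = 0.444526, giving −½ ln(0.444526) = 0.405373.
1 − 2Q = 0.182016, giving −¼ ln(0.182016) = 0.425915.
d = 0.405373 + 0.425915 = 0.831288.
Under a molecular clock d = 2μt, so t = d/(2μ) = 0.831288 / (2 × 0.0196) = 21.21 Myr.

21.21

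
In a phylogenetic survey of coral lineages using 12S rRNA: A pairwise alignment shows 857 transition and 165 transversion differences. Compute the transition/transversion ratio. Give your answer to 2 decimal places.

5.19

R = 857/165 = 5.193939… ≈ 5.19 (to 2 d.p.).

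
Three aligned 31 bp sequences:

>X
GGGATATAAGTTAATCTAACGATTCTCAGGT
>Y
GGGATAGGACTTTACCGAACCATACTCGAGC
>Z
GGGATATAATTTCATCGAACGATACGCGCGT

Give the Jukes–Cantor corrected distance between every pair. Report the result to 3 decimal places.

d(X,Y) = 0.481, d(X,Z) = 0.269, d(Y,Z) = 0.367

X–Y: 11/31 sites differ → p ≈ 0.354839, d = −0.75 ln(1 − 0.473119) = 0.480585 ≈ 0.481.
X–Z: 7/31 sites differ → p ≈ 0.225806, d = −0.75 ln(1 − 0.301075) = 0.268659 ≈ 0.269.
Y–Z: 9/31 sites differ → p ≈ 0.290323, d = −0.75 ln(1 − 0.387097) = 0.367161 ≈ 0.367.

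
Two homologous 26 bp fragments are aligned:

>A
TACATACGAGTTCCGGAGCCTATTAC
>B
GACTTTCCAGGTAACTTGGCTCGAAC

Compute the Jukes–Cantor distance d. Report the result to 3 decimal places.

0.949

The sequences differ at 14 of 26 sites, so p = 14/26 ≈ 0.538462.
d = −(3/4) ln(1 − 4p/3) = −0.75 ln(1 − 0.717949) = −0.75 ln(0.282051)
  = −0.75 × (-1.265667) = 0.949250 substitutions/site.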